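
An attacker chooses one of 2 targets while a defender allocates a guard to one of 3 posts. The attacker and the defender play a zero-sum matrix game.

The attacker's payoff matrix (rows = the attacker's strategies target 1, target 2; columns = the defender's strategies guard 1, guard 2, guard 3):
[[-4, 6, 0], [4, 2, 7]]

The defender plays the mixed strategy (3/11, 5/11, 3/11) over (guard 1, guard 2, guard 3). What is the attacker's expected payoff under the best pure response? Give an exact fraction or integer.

target 1: (-4)·(3/11) + (6)·(5/11) + (0)·(3/11) = 18/11.
target 2: (4)·(3/11) + (2)·(5/11) + (7)·(3/11) = 43/11.
The best pure response is target 2 with expected payoff 43/11.

43/11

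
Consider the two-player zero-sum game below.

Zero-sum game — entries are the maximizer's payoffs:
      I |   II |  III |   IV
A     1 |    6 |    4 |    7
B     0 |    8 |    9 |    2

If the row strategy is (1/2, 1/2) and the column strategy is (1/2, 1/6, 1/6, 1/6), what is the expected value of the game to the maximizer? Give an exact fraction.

Against (1/2, 1/6, 1/6, 1/6), each row's expected payoff is A: 10/3; B: 19/6.
Taking the (1/2, 1/2)-weighted average: (1/2)·(10/3) + (1/2)·(19/6) = 13/4.

13/4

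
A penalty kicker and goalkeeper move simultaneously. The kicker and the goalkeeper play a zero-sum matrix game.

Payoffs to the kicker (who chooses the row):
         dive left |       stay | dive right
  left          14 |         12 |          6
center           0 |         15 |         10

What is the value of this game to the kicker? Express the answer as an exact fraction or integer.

70/9

Column stay is strictly dominated by dive right for the goalkeeper (it gives the kicker more in every row).
The remaining 2×2 game on (left, center) × (dive left, dive right) has no saddle point. Let the kicker play left with probability p; indifference gives 14p = 6p + 10(1−p), so p = 5/9.
Similarly the goalkeeper's optimal q on dive left is 2/9, and the value is 14·(2/9) + (6)·(7/9) = 70/9.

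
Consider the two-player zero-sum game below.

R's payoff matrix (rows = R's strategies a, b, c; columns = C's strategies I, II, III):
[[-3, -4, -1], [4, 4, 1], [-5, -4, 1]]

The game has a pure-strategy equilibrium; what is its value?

1

Row minima: -4, 1, -5 → R's maximin is 1.
Column maxima: 4, 4, 1 → C's minimax is 1.
They coincide at (b, III), so the value is 1.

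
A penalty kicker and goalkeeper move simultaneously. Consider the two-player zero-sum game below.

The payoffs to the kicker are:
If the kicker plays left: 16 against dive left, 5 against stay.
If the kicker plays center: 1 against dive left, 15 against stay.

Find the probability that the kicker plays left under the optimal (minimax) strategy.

Row minima are 5 and 1, so the kicker's maximin is 5; column maxima are 16 and 15, so the goalkeeper's minimax is 15. These differ, so the equilibrium is in mixed strategies.
Let the kicker play left with probability p. The goalkeeper is indifferent when 16p + (1−p) = 5p + 15(1−p), giving p = 14/25.

14/25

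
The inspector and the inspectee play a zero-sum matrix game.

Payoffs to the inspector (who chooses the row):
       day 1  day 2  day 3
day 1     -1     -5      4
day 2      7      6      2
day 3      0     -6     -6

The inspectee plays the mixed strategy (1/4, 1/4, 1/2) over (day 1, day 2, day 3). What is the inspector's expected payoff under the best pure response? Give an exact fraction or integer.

day 1: (-1)·(1/4) + (-5)·(1/4) + (4)·(1/2) = 1/2.
day 2: (7)·(1/4) + (6)·(1/4) + (2)·(1/2) = 17/4.
day 3: (0)·(1/4) + (-6)·(1/4) + (-6)·(1/2) = -9/2.
The best pure response is day 2 with expected payoff 17/4.

17/4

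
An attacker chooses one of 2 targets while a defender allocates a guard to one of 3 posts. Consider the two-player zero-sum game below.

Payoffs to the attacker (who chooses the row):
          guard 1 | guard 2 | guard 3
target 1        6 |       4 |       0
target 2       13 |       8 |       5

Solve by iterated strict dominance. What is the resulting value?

5

Row target 1 is strictly dominated by row target 2 (13>6, 8>4, 5>0); eliminate target 1.
Column guard 2 is strictly dominated by guard 3 for the defender (5<8); eliminate guard 2.
Column guard 1 is strictly dominated by guard 3 for the defender (5<13); eliminate guard 1.
Only (target 2, guard 3) remains, with payoff 5.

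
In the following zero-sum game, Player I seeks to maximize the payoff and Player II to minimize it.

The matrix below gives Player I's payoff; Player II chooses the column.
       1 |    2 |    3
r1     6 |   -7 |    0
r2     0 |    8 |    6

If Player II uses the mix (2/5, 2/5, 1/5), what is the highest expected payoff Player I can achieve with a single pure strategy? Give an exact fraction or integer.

r1: (6)·(2/5) + (-7)·(2/5) + (0)·(1/5) = -2/5.
r2: (0)·(2/5) + (8)·(2/5) + (6)·(1/5) = 22/5.
The best pure response is r2 with expected payoff 22/5.

22/5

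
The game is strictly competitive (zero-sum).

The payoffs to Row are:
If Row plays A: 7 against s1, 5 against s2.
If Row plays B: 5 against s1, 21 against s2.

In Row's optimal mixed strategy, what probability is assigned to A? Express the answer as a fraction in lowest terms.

Row minima are 5 and 5, so Row's maximin is 5; column maxima are 7 and 21, so Column's minimax is 7. These differ, so the equilibrium is in mixed strategies.
Let Row play A with probability p. Column is indifferent when 7p + 5(1−p) = 5p + 21(1−p), giving p = 8/9.

8/9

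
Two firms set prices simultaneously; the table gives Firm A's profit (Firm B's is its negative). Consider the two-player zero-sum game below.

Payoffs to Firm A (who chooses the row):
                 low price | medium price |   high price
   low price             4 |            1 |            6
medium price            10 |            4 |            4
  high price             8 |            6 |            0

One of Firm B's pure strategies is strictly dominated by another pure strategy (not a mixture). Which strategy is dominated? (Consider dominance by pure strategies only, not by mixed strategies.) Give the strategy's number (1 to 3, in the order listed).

Firm B prefers columns that give Firm A less. Compare low price with medium price: 1 < 4, 4 < 10, 6 < 8.
So medium price strictly dominates low price for Firm B; low price is strictly dominated.

1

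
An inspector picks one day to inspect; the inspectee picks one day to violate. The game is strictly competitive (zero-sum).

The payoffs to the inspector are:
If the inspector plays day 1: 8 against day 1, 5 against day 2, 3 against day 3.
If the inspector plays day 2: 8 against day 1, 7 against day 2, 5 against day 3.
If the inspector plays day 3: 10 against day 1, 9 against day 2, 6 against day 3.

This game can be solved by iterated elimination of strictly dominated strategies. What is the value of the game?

Row day 1 is strictly dominated by row day 3 (10>8, 9>5, 6>3); eliminate day 1.
Row day 2 is strictly dominated by row day 3 (10>8, 9>7, 6>5); eliminate day 2.
Column day 1 is strictly dominated by day 2 for the inspectee (9<10); eliminate day 1.
Column day 2 is strictly dominated by day 3 for the inspectee (6<9); eliminate day 2.
Only (day 3, day 3) remains, with payoff 6.

6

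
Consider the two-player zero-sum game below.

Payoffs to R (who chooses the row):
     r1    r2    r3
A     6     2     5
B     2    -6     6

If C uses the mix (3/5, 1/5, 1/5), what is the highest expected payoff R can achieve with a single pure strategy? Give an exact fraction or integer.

A: (6)·(3/5) + (2)·(1/5) + (5)·(1/5) = 5.
B: (2)·(3/5) + (-6)·(1/5) + (6)·(1/5) = 6/5.
The best pure response is A with expected payoff 5.

5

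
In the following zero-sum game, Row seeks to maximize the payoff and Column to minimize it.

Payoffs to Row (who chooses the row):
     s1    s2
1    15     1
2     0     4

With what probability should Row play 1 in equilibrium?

Row minima are 1 and 0, so Row's maximin is 1; column maxima are 15 and 4, so Column's minimax is 4. These differ, so the equilibrium is in mixed strategies.
Let Row play 1 with probability p. Column is indifferent when 15p = p + 4(1−p), giving p = 2/9.

2/9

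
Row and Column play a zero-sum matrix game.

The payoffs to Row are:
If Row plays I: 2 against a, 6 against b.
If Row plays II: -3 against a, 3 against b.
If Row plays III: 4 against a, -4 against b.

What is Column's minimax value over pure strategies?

The worst case (largest entry) in each column is a: 4, b: 6.
The best (smallest) of these is 4.

4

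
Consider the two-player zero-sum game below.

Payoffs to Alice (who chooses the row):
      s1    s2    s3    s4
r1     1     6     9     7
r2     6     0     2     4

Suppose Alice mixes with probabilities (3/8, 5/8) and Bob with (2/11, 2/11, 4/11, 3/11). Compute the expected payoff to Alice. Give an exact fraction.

373/88

Against (2/11, 2/11, 4/11, 3/11), each row's expected payoff is r1: 71/11; r2: 32/11.
Taking the (3/8, 5/8)-weighted average: (3/8)·(71/11) + (5/8)·(32/11) = 373/88.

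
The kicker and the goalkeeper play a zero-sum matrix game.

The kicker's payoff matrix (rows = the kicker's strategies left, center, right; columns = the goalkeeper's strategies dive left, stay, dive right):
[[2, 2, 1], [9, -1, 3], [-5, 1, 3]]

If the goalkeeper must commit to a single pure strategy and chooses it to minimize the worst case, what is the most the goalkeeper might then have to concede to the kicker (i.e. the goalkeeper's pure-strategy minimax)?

The worst case (largest entry) in each column is dive left: 9, stay: 2, dive right: 3.
The best (smallest) of these is 2.

2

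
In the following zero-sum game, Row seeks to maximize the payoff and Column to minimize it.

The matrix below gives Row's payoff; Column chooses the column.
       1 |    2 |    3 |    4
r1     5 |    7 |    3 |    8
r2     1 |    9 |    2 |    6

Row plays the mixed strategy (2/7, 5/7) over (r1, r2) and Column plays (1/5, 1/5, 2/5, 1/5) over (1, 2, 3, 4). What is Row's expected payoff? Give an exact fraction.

Against (1/5, 1/5, 2/5, 1/5), each row's expected payoff is r1: 26/5; r2: 4.
Taking the (2/7, 5/7)-weighted average: (2/7)·(26/5) + (5/7)·(4) = 152/35.

152/35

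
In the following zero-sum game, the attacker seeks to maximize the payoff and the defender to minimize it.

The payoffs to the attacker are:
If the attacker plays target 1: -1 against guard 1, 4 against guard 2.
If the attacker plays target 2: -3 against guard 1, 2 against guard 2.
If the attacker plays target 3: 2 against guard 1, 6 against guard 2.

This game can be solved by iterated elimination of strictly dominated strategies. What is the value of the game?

2

Column guard 2 is strictly dominated by guard 1 for the defender (-1<4, -3<2, 2<6); eliminate guard 2.
Row target 1 is strictly dominated by row target 3 (2>-1); eliminate target 1.
Row target 2 is strictly dominated by row target 3 (2>-3); eliminate target 2.
Only (target 3, guard 1) remains, with payoff 2.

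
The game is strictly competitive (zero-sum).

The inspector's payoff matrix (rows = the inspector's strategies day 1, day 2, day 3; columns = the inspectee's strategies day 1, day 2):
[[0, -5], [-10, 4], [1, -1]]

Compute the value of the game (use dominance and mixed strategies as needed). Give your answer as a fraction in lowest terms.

Row day 1 is strictly dominated by row day 3, so the inspector never plays it.
The remaining 2×2 game on (day 2, day 3) × (day 1, day 2) has no saddle point. Let the inspector play day 2 with probability p; indifference gives −10p + (1−p) = 4p − (1−p), so p = 1/8.
Similarly the inspectee's optimal q on day 1 is 5/16, and the value is -10·(5/16) + (4)·(11/16) = -3/8.

-3/8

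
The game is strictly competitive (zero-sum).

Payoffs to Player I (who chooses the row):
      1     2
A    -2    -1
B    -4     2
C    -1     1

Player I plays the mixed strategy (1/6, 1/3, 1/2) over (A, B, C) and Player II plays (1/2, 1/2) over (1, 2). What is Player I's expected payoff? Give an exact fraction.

Against (1/2, 1/2), each row's expected payoff is A: -3/2; B: -1; C: 0.
Taking the (1/6, 1/3, 1/2)-weighted average: (1/6)·(-3/2) + (1/3)·(-1) + (1/2)·(0) = -7/12.

-7/12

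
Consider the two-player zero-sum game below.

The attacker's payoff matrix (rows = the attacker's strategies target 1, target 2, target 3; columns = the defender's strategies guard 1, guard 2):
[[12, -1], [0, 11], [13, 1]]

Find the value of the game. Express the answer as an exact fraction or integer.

Row target 1 is strictly dominated by row target 3, so the attacker never plays it.
The remaining 2×2 game on (target 2, target 3) × (guard 1, guard 2) has no saddle point. Let the attacker play target 2 with probability p; indifference gives 13(1−p) = 11p + (1−p), so p = 12/23.
Similarly the defender's optimal q on guard 1 is 10/23, and the value is 0·(10/23) + (11)·(13/23) = 143/23.

143/23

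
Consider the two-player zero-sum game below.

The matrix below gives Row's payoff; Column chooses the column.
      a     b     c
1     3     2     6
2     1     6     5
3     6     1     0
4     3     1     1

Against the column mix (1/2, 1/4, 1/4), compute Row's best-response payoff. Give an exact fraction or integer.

1: (3)·(1/2) + (2)·(1/4) + (6)·(1/4) = 7/2.
2: (1)·(1/2) + (6)·(1/4) + (5)·(1/4) = 13/4.
3: (6)·(1/2) + (1)·(1/4) + (0)·(1/4) = 13/4.
4: (3)·(1/2) + (1)·(1/4) + (1)·(1/4) = 2.
The best pure response is 1 with expected payoff 7/2.

7/2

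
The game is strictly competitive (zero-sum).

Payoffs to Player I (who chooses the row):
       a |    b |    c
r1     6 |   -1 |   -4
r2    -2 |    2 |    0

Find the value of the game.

Column b is strictly dominated by c for Player II (it gives Player I more in every row).
The remaining 2×2 game on (r1, r2) × (a, c) has no saddle point. Let Player I play r1 with probability p; indifference gives 6p − 2(1−p) = −4p, so p = 1/6.
Similarly Player II's optimal q on a is 1/3, and the value is 6·(1/3) + (-4)·(2/3) = -2/3.

-2/3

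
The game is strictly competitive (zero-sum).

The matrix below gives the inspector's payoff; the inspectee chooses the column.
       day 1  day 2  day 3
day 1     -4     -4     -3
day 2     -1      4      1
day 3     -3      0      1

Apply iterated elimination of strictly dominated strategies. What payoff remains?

Column day 3 is strictly dominated by day 1 for the inspectee (-4<-3, -1<1, -3<1); eliminate day 3.
Row day 3 is strictly dominated by row day 2 (-1>-3, 4>0); eliminate day 3.
Row day 1 is strictly dominated by row day 2 (-1>-4, 4>-4); eliminate day 1.
Column day 2 is strictly dominated by day 1 for the inspectee (-1<4); eliminate day 2.
Only (day 2, day 1) remains, with payoff -1.

-1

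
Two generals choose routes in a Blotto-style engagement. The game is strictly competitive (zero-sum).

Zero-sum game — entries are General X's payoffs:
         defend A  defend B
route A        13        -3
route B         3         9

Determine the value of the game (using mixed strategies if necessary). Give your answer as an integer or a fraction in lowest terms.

63/11

Row minima are -3 and 3, so General X's maximin is 3; column maxima are 13 and 9, so General Y's minimax is 9. These differ, so the equilibrium is in mixed strategies.
Let General X play route A with probability p. General Y is indifferent when 13p + 3(1−p) = −3p + 9(1−p), giving p = 3/11.
Let General Y play defend A with probability q. General X is indifferent when 13q − 3(1−q) = 3q + 9(1−q), giving q = 6/11.
The value is 13·(6/11) + (-3)·(5/11) = 63/11.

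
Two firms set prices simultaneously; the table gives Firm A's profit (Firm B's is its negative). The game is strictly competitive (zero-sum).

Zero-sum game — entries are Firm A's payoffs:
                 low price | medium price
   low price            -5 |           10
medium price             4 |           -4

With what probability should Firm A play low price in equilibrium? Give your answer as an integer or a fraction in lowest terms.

Row minima are -5 and -4, so Firm A's maximin is -4; column maxima are 4 and 10, so Firm B's minimax is 4. These differ, so the equilibrium is in mixed strategies.
Let Firm A play low price with probability p. Firm B is indifferent when −5p + 4(1−p) = 10p − 4(1−p), giving p = 8/23.

8/23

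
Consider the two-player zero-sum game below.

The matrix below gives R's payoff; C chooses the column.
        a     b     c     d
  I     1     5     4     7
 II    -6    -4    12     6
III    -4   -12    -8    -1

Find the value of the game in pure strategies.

1

Row minima: 1, -6, -12 → R's maximin is 1.
Column maxima: 1, 5, 12, 7 → C's minimax is 1.
They coincide at (I, a), so the value is 1.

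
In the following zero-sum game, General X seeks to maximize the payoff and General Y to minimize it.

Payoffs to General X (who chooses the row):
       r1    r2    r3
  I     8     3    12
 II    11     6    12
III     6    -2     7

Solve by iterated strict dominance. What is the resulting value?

Column r1 is strictly dominated by r2 for General Y (3<8, 6<11, -2<6); eliminate r1.
Column r3 is strictly dominated by r2 for General Y (3<12, 6<12, -2<7); eliminate r3.
Row I is strictly dominated by row II (6>3); eliminate I.
Row III is strictly dominated by row II (6>-2); eliminate III.
Only (II, r2) remains, with payoff 6.

6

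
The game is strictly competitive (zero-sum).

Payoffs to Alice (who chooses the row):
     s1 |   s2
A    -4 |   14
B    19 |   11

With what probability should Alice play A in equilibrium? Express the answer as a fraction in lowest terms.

4/13

Row minima are -4 and 11, so Alice's maximin is 11; column maxima are 19 and 14, so Bob's minimax is 14. These differ, so the equilibrium is in mixed strategies.
Let Alice play A with probability p. Bob is indifferent when −4p + 19(1−p) = 14p + 11(1−p), giving p = 4/13.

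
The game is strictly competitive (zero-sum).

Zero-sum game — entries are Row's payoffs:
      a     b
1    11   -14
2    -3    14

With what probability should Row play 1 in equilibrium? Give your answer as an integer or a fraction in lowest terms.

Row minima are -14 and -3, so Row's maximin is -3; column maxima are 11 and 14, so Column's minimax is 11. These differ, so the equilibrium is in mixed strategies.
Let Row play 1 with probability p. Column is indifferent when 11p − 3(1−p) = −14p + 14(1−p), giving p = 17/42.

17/42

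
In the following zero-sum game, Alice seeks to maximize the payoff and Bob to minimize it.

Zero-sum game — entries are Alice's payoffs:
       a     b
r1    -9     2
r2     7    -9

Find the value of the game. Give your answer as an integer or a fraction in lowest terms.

-67/27

Row minima are -9 and -9, so Alice's maximin is -9; column maxima are 7 and 2, so Bob's minimax is 2. These differ, so the equilibrium is in mixed strategies.
Let Alice play r1 with probability p. Bob is indifferent when −9p + 7(1−p) = 2p − 9(1−p), giving p = 16/27.
Let Bob play a with probability q. Alice is indifferent when −9q + 2(1−q) = 7q − 9(1−q), giving q = 11/27.
The value is -9·(11/27) + (2)·(16/27) = -67/27.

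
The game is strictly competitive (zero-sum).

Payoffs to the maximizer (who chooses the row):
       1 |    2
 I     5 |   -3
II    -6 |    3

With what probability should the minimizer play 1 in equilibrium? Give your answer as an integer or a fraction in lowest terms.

Row minima are -3 and -6, so the maximizer's maximin is -3; column maxima are 5 and 3, so the minimizer's minimax is 3. These differ, so the equilibrium is in mixed strategies.
Let the minimizer play 1 with probability q. The maximizer is indifferent when 5q − 3(1−q) = −6q + 3(1−q), giving q = 6/17.

6/17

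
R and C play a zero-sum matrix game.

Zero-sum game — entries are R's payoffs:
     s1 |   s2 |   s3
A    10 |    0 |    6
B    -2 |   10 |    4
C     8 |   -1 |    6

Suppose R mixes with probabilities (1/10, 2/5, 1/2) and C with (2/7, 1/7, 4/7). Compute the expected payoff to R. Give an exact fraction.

Against (2/7, 1/7, 4/7), each row's expected payoff is A: 44/7; B: 22/7; C: 39/7.
Taking the (1/10, 2/5, 1/2)-weighted average: (1/10)·(44/7) + (2/5)·(22/7) + (1/2)·(39/7) = 327/70.

327/70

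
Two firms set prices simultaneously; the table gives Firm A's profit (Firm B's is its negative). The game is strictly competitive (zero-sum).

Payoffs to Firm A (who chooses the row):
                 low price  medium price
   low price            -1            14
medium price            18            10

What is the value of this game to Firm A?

262/23

Row minima are -1 and 10, so Firm A's maximin is 10; column maxima are 18 and 14, so Firm B's minimax is 14. These differ, so the equilibrium is in mixed strategies.
Let Firm A play low price with probability p. Firm B is indifferent when −p + 18(1−p) = 14p + 10(1−p), giving p = 8/23.
Let Firm B play low price with probability q. Firm A is indifferent when −q + 14(1−q) = 18q + 10(1−q), giving q = 4/23.
The value is -1·(4/23) + (14)·(19/23) = 262/23.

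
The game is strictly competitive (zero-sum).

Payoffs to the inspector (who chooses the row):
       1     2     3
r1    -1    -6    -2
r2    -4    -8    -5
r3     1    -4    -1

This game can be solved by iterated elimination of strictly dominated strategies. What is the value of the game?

Column 1 is strictly dominated by 2 for the inspectee (-6<-1, -8<-4, -4<1); eliminate 1.
Column 3 is strictly dominated by 2 for the inspectee (-6<-2, -8<-5, -4<-1); eliminate 3.
Row r2 is strictly dominated by row r1 (-6>-8); eliminate r2.
Row r1 is strictly dominated by row r3 (-4>-6); eliminate r1.
Only (r3, 2) remains, with payoff -4.

-4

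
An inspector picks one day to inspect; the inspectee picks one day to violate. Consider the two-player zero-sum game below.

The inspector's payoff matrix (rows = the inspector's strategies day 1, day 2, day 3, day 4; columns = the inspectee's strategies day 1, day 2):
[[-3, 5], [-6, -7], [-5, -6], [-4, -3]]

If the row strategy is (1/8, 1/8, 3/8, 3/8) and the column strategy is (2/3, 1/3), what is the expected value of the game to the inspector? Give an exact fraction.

-101/24

Against (2/3, 1/3), each row's expected payoff is day 1: -1/3; day 2: -19/3; day 3: -16/3; day 4: -11/3.
Taking the (1/8, 1/8, 3/8, 3/8)-weighted average: (1/8)·(-1/3) + (1/8)·(-19/3) + (3/8)·(-16/3) + (3/8)·(-11/3) = -101/24.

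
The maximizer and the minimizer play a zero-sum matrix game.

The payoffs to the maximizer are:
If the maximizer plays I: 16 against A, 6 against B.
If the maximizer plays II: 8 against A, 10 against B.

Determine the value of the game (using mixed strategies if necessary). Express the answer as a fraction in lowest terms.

28/3

Row minima are 6 and 8, so the maximizer's maximin is 8; column maxima are 16 and 10, so the minimizer's minimax is 10. These differ, so the equilibrium is in mixed strategies.
Let the maximizer play I with probability p. The minimizer is indifferent when 16p + 8(1−p) = 6p + 10(1−p), giving p = 1/6.
Let the minimizer play A with probability q. The maximizer is indifferent when 16q + 6(1−q) = 8q + 10(1−q), giving q = 1/3.
The value is 16·(1/3) + (6)·(2/3) = 28/3.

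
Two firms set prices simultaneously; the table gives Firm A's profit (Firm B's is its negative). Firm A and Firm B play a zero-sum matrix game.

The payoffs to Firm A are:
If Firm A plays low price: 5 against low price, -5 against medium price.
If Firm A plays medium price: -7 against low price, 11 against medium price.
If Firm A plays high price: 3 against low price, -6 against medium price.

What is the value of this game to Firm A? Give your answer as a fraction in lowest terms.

Row high price is strictly dominated by row low price, so Firm A never plays it.
The remaining 2×2 game on (low price, medium price) × (low price, medium price) has no saddle point. Let Firm A play low price with probability p; indifference gives 5p − 7(1−p) = −5p + 11(1−p), so p = 9/14.
Similarly Firm B's optimal q on low price is 4/7, and the value is 5·(4/7) + (-5)·(3/7) = 5/7.

5/7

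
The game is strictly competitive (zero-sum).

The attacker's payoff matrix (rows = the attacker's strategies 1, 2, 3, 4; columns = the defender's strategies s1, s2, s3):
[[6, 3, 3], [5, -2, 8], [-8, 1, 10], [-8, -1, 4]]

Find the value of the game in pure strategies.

3

Row minima: 3, -2, -8, -8 → the attacker's maximin is 3.
Column maxima: 6, 3, 10 → the defender's minimax is 3.
They coincide at (1, s2), so the value is 3.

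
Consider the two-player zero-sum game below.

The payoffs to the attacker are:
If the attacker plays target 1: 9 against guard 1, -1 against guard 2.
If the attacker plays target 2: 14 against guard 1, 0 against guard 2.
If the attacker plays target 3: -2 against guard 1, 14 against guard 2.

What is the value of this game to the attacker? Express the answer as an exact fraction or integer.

98/15

Row target 1 is strictly dominated by row target 2, so the attacker never plays it.
The remaining 2×2 game on (target 2, target 3) × (guard 1, guard 2) has no saddle point. Let the attacker play target 2 with probability p; indifference gives 14p − 2(1−p) = 14(1−p), so p = 8/15.
Similarly the defender's optimal q on guard 1 is 7/15, and the value is 14·(7/15) + (0)·(8/15) = 98/15.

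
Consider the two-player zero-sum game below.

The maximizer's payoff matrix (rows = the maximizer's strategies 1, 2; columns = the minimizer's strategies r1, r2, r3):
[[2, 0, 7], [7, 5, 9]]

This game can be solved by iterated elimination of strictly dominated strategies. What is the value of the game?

5

Column r1 is strictly dominated by r2 for the minimizer (0<2, 5<7); eliminate r1.
Row 1 is strictly dominated by row 2 (5>0, 9>7); eliminate 1.
Column r3 is strictly dominated by r2 for the minimizer (5<9); eliminate r3.
Only (2, r2) remains, with payoff 5.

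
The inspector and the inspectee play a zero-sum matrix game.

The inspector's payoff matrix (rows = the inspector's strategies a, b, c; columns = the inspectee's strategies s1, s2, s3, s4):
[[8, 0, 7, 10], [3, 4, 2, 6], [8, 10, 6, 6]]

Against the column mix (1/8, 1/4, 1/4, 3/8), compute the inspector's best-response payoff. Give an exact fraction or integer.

a: (8)·(1/8) + (0)·(1/4) + (7)·(1/4) + (10)·(3/8) = 13/2.
b: (3)·(1/8) + (4)·(1/4) + (2)·(1/4) + (6)·(3/8) = 33/8.
c: (8)·(1/8) + (10)·(1/4) + (6)·(1/4) + (6)·(3/8) = 29/4.
The best pure response is c with expected payoff 29/4.

29/4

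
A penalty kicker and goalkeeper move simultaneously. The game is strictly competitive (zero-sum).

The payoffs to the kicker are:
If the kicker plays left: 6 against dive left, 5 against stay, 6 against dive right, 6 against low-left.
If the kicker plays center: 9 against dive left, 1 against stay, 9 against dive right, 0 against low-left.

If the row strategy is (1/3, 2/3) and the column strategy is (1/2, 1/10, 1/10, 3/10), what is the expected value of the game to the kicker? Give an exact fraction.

169/30

Against (1/2, 1/10, 1/10, 3/10), each row's expected payoff is left: 59/10; center: 11/2.
Taking the (1/3, 2/3)-weighted average: (1/3)·(59/10) + (2/3)·(11/2) = 169/30.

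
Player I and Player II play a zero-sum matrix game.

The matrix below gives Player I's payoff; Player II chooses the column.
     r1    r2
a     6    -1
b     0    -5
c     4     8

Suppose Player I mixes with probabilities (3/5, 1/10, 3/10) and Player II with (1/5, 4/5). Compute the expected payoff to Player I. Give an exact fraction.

2

Against (1/5, 4/5), each row's expected payoff is a: 2/5; b: -4; c: 36/5.
Taking the (3/5, 1/10, 3/10)-weighted average: (3/5)·(2/5) + (1/10)·(-4) + (3/10)·(36/5) = 2.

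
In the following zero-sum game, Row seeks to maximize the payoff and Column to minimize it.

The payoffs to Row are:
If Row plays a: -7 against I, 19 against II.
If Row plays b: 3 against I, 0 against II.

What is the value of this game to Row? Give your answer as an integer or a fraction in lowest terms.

Row minima are -7 and 0, so Row's maximin is 0; column maxima are 3 and 19, so Column's minimax is 3. These differ, so the equilibrium is in mixed strategies.
Let Row play a with probability p. Column is indifferent when −7p + 3(1−p) = 19p, giving p = 3/29.
Let Column play I with probability q. Row is indifferent when −7q + 19(1−q) = 3q, giving q = 19/29.
The value is -7·(19/29) + (19)·(10/29) = 57/29.

57/29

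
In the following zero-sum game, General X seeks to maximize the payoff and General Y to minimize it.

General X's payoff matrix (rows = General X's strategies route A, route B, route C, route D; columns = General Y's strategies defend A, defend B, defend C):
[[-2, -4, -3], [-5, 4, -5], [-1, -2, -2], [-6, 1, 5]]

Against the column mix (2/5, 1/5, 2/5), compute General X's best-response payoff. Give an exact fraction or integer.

-1/5

route A: (-2)·(2/5) + (-4)·(1/5) + (-3)·(2/5) = -14/5.
route B: (-5)·(2/5) + (4)·(1/5) + (-5)·(2/5) = -16/5.
route C: (-1)·(2/5) + (-2)·(1/5) + (-2)·(2/5) = -8/5.
route D: (-6)·(2/5) + (1)·(1/5) + (5)·(2/5) = -1/5.
The best pure response is route D with expected payoff -1/5.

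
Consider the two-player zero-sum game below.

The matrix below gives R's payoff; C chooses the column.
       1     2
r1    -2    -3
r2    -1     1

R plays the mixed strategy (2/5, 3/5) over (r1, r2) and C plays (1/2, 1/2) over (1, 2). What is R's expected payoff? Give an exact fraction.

-1

Against (1/2, 1/2), each row's expected payoff is r1: -5/2; r2: 0.
Taking the (2/5, 3/5)-weighted average: (2/5)·(-5/2) + (3/5)·(0) = -1.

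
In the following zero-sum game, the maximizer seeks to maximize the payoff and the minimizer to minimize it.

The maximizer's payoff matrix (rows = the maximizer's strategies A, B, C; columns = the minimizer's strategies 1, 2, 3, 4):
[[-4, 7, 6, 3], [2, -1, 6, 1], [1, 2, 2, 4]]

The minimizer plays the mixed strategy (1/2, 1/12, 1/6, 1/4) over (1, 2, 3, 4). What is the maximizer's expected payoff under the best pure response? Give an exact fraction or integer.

A: (-4)·(1/2) + (7)·(1/12) + (6)·(1/6) + (3)·(1/4) = 1/3.
B: (2)·(1/2) + (-1)·(1/12) + (6)·(1/6) + (1)·(1/4) = 13/6.
C: (1)·(1/2) + (2)·(1/12) + (2)·(1/6) + (4)·(1/4) = 2.
The best pure response is B with expected payoff 13/6.

13/6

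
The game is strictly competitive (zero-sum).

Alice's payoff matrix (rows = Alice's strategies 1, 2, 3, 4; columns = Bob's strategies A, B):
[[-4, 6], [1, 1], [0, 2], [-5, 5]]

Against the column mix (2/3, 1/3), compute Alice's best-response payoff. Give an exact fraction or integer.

1: (-4)·(2/3) + (6)·(1/3) = -2/3.
2: (1)·(2/3) + (1)·(1/3) = 1.
3: (0)·(2/3) + (2)·(1/3) = 2/3.
4: (-5)·(2/3) + (5)·(1/3) = -5/3.
The best pure response is 2 with expected payoff 1.

1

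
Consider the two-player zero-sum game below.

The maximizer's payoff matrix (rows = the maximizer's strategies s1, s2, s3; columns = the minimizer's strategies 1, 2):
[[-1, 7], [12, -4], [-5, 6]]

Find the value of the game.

10/3

Row s3 is strictly dominated by row s1, so the maximizer never plays it.
The remaining 2×2 game on (s1, s2) × (1, 2) has no saddle point. Let the maximizer play s1 with probability p; indifference gives −p + 12(1−p) = 7p − 4(1−p), so p = 2/3.
Similarly the minimizer's optimal q on 1 is 11/24, and the value is -1·(11/24) + (7)·(13/24) = 10/3.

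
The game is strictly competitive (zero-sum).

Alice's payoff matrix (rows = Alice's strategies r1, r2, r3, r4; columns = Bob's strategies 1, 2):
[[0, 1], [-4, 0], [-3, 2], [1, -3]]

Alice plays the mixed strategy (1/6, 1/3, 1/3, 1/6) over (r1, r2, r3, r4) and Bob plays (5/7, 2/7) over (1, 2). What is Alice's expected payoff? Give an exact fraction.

Against (5/7, 2/7), each row's expected payoff is r1: 2/7; r2: -20/7; r3: -11/7; r4: -1/7.
Taking the (1/6, 1/3, 1/3, 1/6)-weighted average: (1/6)·(2/7) + (1/3)·(-20/7) + (1/3)·(-11/7) + (1/6)·(-1/7) = -61/42.

-61/42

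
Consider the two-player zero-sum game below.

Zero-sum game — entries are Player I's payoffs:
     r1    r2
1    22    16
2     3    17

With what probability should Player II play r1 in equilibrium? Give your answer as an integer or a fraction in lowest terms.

Row minima are 16 and 3, so Player I's maximin is 16; column maxima are 22 and 17, so Player II's minimax is 17. These differ, so the equilibrium is in mixed strategies.
Let Player II play r1 with probability q. Player I is indifferent when 22q + 16(1−q) = 3q + 17(1−q), giving q = 1/20.

1/20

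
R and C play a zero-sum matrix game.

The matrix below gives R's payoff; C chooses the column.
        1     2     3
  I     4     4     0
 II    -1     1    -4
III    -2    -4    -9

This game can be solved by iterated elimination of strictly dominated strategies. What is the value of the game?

Row II is strictly dominated by row I (4>-1, 4>1, 0>-4); eliminate II.
Column 1 is strictly dominated by 3 for C (0<4, -9<-2); eliminate 1.
Row III is strictly dominated by row I (4>-4, 0>-9); eliminate III.
Column 2 is strictly dominated by 3 for C (0<4); eliminate 2.
Only (I, 3) remains, with payoff 0.

0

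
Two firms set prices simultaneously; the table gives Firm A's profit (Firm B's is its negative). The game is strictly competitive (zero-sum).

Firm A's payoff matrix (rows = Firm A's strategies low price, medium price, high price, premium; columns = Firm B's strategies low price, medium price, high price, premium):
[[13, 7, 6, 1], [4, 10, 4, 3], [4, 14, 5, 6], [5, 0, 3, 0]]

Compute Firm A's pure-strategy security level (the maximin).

The worst-case payoff for each row is low price: 1, medium price: 3, high price: 4, premium: 0.
The best of these is 4.

4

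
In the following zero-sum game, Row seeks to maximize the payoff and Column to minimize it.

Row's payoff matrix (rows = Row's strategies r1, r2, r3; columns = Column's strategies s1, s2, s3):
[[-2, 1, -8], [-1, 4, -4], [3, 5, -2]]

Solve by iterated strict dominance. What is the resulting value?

-2

Row r2 is strictly dominated by row r3 (3>-1, 5>4, -2>-4); eliminate r2.
Column s1 is strictly dominated by s3 for Column (-8<-2, -2<3); eliminate s1.
Row r1 is strictly dominated by row r3 (5>1, -2>-8); eliminate r1.
Column s2 is strictly dominated by s3 for Column (-2<5); eliminate s2.
Only (r3, s3) remains, with payoff -2.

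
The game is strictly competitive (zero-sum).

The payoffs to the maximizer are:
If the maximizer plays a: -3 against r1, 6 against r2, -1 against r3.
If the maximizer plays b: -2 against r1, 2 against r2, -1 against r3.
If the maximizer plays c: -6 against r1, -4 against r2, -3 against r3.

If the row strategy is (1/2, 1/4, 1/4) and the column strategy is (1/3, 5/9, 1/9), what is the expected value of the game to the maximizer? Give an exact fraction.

Against (1/3, 5/9, 1/9), each row's expected payoff is a: 20/9; b: 1/3; c: -41/9.
Taking the (1/2, 1/4, 1/4)-weighted average: (1/2)·(20/9) + (1/4)·(1/3) + (1/4)·(-41/9) = 1/18.

1/18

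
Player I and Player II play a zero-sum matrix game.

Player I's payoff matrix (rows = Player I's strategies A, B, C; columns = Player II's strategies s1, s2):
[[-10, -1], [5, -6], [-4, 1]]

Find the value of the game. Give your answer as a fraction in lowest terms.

-19/16

Row A is strictly dominated by row C, so Player I never plays it.
The remaining 2×2 game on (B, C) × (s1, s2) has no saddle point. Let Player I play B with probability p; indifference gives 5p − 4(1−p) = −6p + (1−p), so p = 5/16.
Similarly Player II's optimal q on s1 is 7/16, and the value is 5·(7/16) + (-6)·(9/16) = -19/16.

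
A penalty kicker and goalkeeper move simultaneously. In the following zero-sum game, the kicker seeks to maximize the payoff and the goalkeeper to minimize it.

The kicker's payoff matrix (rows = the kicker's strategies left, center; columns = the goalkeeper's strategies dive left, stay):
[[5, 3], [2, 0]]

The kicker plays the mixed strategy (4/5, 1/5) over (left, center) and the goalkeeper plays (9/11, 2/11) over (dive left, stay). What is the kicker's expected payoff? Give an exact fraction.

Against (9/11, 2/11), each row's expected payoff is left: 51/11; center: 18/11.
Taking the (4/5, 1/5)-weighted average: (4/5)·(51/11) + (1/5)·(18/11) = 222/55.

222/55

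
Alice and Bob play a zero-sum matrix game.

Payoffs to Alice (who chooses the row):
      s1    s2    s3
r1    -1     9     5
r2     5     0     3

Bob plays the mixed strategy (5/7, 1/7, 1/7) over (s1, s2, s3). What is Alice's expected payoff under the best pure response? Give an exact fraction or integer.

4

r1: (-1)·(5/7) + (9)·(1/7) + (5)·(1/7) = 9/7.
r2: (5)·(5/7) + (0)·(1/7) + (3)·(1/7) = 4.
The best pure response is r2 with expected payoff 4.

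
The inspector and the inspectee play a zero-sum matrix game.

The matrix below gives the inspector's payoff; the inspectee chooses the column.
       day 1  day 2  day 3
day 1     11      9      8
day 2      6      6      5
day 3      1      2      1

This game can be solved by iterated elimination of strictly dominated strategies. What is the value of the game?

8

Row day 2 is strictly dominated by row day 1 (11>6, 9>6, 8>5); eliminate day 2.
Row day 3 is strictly dominated by row day 1 (11>1, 9>2, 8>1); eliminate day 3.
Column day 1 is strictly dominated by day 2 for the inspectee (9<11); eliminate day 1.
Column day 2 is strictly dominated by day 3 for the inspectee (8<9); eliminate day 2.
Only (day 1, day 3) remains, with payoff 8.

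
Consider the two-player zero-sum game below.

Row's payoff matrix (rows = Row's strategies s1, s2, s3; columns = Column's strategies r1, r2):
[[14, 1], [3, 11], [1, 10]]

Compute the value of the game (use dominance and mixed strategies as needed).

151/21

Row s3 is strictly dominated by row s2, so Row never plays it.
The remaining 2×2 game on (s1, s2) × (r1, r2) has no saddle point. Let Row play s1 with probability p; indifference gives 14p + 3(1−p) = p + 11(1−p), so p = 8/21.
Similarly Column's optimal q on r1 is 10/21, and the value is 14·(10/21) + (1)·(11/21) = 151/21.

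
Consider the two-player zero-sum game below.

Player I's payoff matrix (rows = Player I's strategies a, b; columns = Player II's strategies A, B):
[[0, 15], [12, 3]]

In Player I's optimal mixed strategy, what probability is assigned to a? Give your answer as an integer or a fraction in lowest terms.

Row minima are 0 and 3, so Player I's maximin is 3; column maxima are 12 and 15, so Player II's minimax is 12. These differ, so the equilibrium is in mixed strategies.
Let Player I play a with probability p. Player II is indifferent when 12(1−p) = 15p + 3(1−p), giving p = 3/8.

3/8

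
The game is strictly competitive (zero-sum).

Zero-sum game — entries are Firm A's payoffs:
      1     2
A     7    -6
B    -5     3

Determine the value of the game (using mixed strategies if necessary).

Row minima are -6 and -5, so Firm A's maximin is -5; column maxima are 7 and 3, so Firm B's minimax is 3. These differ, so the equilibrium is in mixed strategies.
Let Firm A play A with probability p. Firm B is indifferent when 7p − 5(1−p) = −6p + 3(1−p), giving p = 8/21.
Let Firm B play 1 with probability q. Firm A is indifferent when 7q − 6(1−q) = −5q + 3(1−q), giving q = 3/7.
The value is 7·(3/7) + (-6)·(4/7) = -3/7.

-3/7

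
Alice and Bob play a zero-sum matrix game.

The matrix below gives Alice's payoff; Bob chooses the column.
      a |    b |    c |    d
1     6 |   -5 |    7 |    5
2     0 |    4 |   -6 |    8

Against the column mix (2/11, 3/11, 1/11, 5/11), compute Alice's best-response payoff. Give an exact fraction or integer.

46/11

1: (6)·(2/11) + (-5)·(3/11) + (7)·(1/11) + (5)·(5/11) = 29/11.
2: (0)·(2/11) + (4)·(3/11) + (-6)·(1/11) + (8)·(5/11) = 46/11.
The best pure response is 2 with expected payoff 46/11.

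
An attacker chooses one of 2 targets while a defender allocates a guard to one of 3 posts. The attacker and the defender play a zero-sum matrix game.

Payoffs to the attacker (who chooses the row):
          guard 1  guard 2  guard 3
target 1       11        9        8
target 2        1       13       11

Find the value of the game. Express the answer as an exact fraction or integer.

Column guard 2 is strictly dominated by guard 3 for the defender (it gives the attacker more in every row).
The remaining 2×2 game on (target 1, target 2) × (guard 1, guard 3) has no saddle point. Let the attacker play target 1 with probability p; indifference gives 11p + (1−p) = 8p + 11(1−p), so p = 10/13.
Similarly the defender's optimal q on guard 1 is 3/13, and the value is 11·(3/13) + (8)·(10/13) = 113/13.

113/13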